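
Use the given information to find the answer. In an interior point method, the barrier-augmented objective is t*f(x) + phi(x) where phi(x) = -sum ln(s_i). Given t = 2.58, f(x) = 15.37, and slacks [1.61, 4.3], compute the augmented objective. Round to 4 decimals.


Step 1: Compute log-barrier.
ln values: [0.4762, 1.4586]
phi = -(0.4762 + 1.4586) = -1.9348
Step 2: Compute augmented objective.
t*f(x) = 2.58*15.37 = 39.6546
Total = 39.6546 - 1.9348 = 37.7198


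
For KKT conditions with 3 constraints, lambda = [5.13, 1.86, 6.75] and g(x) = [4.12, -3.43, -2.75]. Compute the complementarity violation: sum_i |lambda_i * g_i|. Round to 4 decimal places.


KKT complementary slackness check:
lambda_1 * g_1 = 5.13 * 4.12 = 21.1356
lambda_2 * g_2 = 1.86 * -3.43 = -6.3798
lambda_3 * g_3 = 6.75 * -2.75 = -18.5625
Total violation = 21.1356 + 6.3798 + 18.5625 = 46.0779


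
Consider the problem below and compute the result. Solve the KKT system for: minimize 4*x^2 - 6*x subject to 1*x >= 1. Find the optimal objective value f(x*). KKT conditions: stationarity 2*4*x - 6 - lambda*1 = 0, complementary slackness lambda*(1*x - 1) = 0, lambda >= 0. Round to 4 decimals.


Step 1: Try lambda = 0 (constraint inactive).
x_unc = 6/(2*4) = 0.75
Check: 1*0.75 = 0.75 < 1 -- violated!
Step 2: Constraint must be active: 1*x = 1
x* = 1/1 = 1.0
lambda = (2*4*1.0 - 6)/1 = 2.0
Step 3: Compute optimal value.
f(x*) = 4*1.0^2 - 6*1.0 = -2.0


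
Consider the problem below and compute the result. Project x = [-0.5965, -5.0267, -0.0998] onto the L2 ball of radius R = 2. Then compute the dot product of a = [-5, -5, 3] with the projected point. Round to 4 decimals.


Step 1: Compute ||x|| (intermediates to 6 decimals).
||x|| = sqrt((-0.5965)^2 + (-5.0267)^2 + (-0.0998)^2) = 5.062952
Step 2: Project.
Since ||x|| > R, scale = R/||x|| = 2/5.062952 = 0.395026, proj(x) = scale * x
proj(x) = [-0.235633, -1.985677, -0.039424]
Step 3: Dot product.
a^T * proj(x) = -5*(-0.235633) - 5*(-1.985677) + 3*(-0.039424) = 10.9883


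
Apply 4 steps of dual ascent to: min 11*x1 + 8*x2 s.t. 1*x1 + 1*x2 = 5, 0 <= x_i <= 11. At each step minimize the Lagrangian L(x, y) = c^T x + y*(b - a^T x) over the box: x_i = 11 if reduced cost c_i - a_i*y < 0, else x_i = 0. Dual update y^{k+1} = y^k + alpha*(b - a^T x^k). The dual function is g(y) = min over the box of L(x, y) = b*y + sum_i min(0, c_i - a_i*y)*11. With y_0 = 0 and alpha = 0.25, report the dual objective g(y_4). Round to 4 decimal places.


Dual ascent for LP: min 11*x1 + 8*x2, 1*x1 + 1*x2 = 5, 0 <= x_i <= 11
Step 1: y^k = 0.0, reduced costs: (11.0, 8.0)
  x^k = (0.0, 0.0), subgradient = b - a^T x = 5.0
  y^{k+1} = 0.0 + 0.25*5.0 = 1.25
Step 2: y^k = 1.25, reduced costs: (9.75, 6.75)
  x^k = (0.0, 0.0), subgradient = b - a^T x = 5.0
  y^{k+1} = 1.25 + 0.25*5.0 = 2.5
Step 3: y^k = 2.5, reduced costs: (8.5, 5.5)
  x^k = (0.0, 0.0), subgradient = b - a^T x = 5.0
  y^{k+1} = 2.5 + 0.25*5.0 = 3.75
Step 4: y^k = 3.75, reduced costs: (7.25, 4.25)
  x^k = (0.0, 0.0), subgradient = b - a^T x = 5.0
  y^{k+1} = 3.75 + 0.25*5.0 = 5.0
Dual objective at y_4 = 5.0: reduced costs (6.0, 3.0), box minimizer x = (0.0, 0.0)
g(y_4) = b*y + (c1 - a1*y)*x1 + (c2 - a2*y)*x2 = 5*5.0 + 6.0*0.0 + 3.0*0.0 = 25.0 + 0.0 + 0.0 = 25.0


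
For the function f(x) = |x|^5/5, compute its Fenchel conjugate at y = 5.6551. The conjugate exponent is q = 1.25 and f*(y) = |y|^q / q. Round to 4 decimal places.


The conjugate exponent q satisfies 1/p + 1/q = 1.
p = 5, so q = 5/(5 - 1) = 1.25
|y|^q = 5.6551^1.25 = 8.7207
f*(5.6551) = 8.7207 / 1.25 = 6.9765


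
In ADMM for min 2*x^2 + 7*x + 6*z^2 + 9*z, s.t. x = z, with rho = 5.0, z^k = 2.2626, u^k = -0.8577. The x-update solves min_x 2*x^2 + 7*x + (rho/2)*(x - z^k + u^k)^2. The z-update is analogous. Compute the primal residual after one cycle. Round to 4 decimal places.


ADMM iteration with rho = 5.0, z^k = 2.2626, u^k = -0.8577
Step 1: x-update.
Minimize 2*x^2 + 7*x + (5.0/2)*(x - 2.2626 - 0.8577)^2
FOC: (2*2 + 5.0)*x = -7 + 5.0*(2.2626 + 0.8577)
x^{k+1} = 0.9557
Step 2: z-update.
Minimize 6*z^2 + 9*z + (5.0/2)*(0.9557 - z - 0.8577)^2
FOC: (2*6 + 5.0)*z = -9 + 5.0*(0.9557 - 0.8577)
z^{k+1} = -0.5006
Step 3: u-update.
u^{k+1} = -0.8577 + 0.9557 + 0.5006 = 0.5986
Step 4: Primal residual = |0.9557 + 0.5006| = 1.4563


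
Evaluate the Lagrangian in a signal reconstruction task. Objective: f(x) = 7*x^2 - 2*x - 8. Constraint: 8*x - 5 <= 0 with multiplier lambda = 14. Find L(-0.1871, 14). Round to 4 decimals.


Step 1: Evaluate f(x).
f(-0.1871) = 7*(-0.1871)^2 - 2*(-0.1871) - 8 = -7.3808
Step 2: Evaluate g(x).
g(-0.1871) = 8*-0.1871 - 5 = -6.4968
Step 3: Compute Lagrangian.
L = -7.3808 + 14*-6.4968 = -98.336


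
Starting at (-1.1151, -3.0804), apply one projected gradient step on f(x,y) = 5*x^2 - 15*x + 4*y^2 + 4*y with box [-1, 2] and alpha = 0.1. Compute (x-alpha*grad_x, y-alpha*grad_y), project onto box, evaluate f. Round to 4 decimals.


Step 1: Compute gradient at (-1.1151, -3.0804).
grad_x = 2*5*-1.1151 - 15 = -26.151
grad_y = 2*4*-3.0804 + 4 = -20.6432
Step 2: Gradient step.
x_raw = -1.1151 - 0.1*-26.151 = 1.5
y_raw = -3.0804 - 0.1*-20.6432 = -1.0161
Step 3: Project onto [-1, 2].
x_proj = clip(1.5) = 1.5
y_proj = clip(-1.0161) = -1.0
Step 4: Evaluate f.
f(1.5, -1.0) = -11.25


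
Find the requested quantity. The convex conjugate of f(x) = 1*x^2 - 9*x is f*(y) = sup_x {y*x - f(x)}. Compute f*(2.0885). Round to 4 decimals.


f*(y) = sup_x {y*x - a*x^2 - b*x} = sup_x {(y-b)*x - a*x^2}
FOC: (y - b) - 2a*x = 0 => x* = (y - b)/(2a)
x* = (2.0885 + 9)/(2*1) = 5.5443
f*(2.0885) = (y-b)^2/(4a) = (2.0885 + 9)^2/(4*1)
= 122.9548/4 = 30.7387


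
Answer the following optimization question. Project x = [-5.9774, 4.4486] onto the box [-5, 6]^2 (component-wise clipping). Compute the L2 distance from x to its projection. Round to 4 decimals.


Project each component onto [-5, 6].
clip(-5.9774) = -5.0, clip(4.4486) = 4.4486
Projection = [-5.0, 4.4486]
Squared diffs: [0.9553, 0.0]
Distance = sqrt(0.9553) = 0.9774


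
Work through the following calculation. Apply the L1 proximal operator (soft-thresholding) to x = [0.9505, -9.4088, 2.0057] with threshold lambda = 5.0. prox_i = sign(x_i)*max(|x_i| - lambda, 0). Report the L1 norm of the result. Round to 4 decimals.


Soft-thresholding with lambda = 5.0:
prox(0.9505) = sign(0.9505)*max(|0.9505| - 5.0, 0) = 0.0
prox(-9.4088) = sign(-9.4088)*max(|-9.4088| - 5.0, 0) = -4.4088
prox(2.0057) = sign(2.0057)*max(|2.0057| - 5.0, 0) = 0.0
prox(x) = [0.0, -4.4088, 0.0]
||prox(x)||_1 = 0.0 + 4.4088 + 0.0 = 4.4088


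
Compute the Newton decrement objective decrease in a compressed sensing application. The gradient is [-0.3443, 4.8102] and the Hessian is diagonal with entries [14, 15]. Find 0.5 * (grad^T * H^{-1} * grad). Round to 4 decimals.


Step 1: H is diagonal, so H^(-1) * g = [-0.0246, 0.3207].
Step 2: g^T H^(-1) g = sum_i g_i^2 / H_ii
  = (-0.3443)^2/14 + (4.8102)^2/15
  = 0.0085 + 1.5425 = 1.551
Step 3: Objective decrease = 0.5 * g^T H^(-1) g = 0.7755


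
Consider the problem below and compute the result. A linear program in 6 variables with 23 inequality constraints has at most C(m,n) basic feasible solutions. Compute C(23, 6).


Each vertex corresponds to some choice of n active constraints out of m, so the number of vertices is at most C(m, n) = m! / (n!(m-n)!).
m = 23, n = 6
Numerator: 23 * 22 * 21 * 20 * 19 * 18
Denominator: 6! = 720
C(23, 6) = 100947


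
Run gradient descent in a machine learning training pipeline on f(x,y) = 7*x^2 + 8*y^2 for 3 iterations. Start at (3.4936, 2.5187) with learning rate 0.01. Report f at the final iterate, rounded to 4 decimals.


Gradient descent on f(x,y) = 7*x^2 + 8*y^2.
Starting point: (3.4936, 2.5187), alpha = 0.01
Step 1: grad_x = 2*7*3.4936 = 48.9104, grad_y = 2*8*2.5187 = 40.2992
  x_1 = 3.4936 - 0.01*48.9104 = 3.0045
  y_1 = 2.5187 - 0.01*40.2992 = 2.1157
Step 2: grad_x = 2*7*3.0045 = 42.0629, grad_y = 2*8*2.1157 = 33.8513
  x_2 = 3.0045 - 0.01*42.0629 = 2.5839
  y_2 = 2.1157 - 0.01*33.8513 = 1.7772
Step 3: grad_x = 2*7*2.5839 = 36.1741, grad_y = 2*8*1.7772 = 28.4351
  x_3 = 2.5839 - 0.01*36.1741 = 2.2221
  y_3 = 1.7772 - 0.01*28.4351 = 1.4928
f(2.2221, 1.4928) = 7*2.2221^2 + 8*1.4928^2 = 52.3935


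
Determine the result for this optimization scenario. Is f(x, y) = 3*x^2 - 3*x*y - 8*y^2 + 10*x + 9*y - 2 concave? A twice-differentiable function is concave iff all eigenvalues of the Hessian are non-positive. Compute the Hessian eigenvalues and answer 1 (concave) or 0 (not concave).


The Hessian of f(x,y) = 3*x^2 - 3*x*y - 8*y^2 + 10*x + 9*y - 2 is:
H = [[6, -3], [-3, -16]]
Trace = 6 - 16 = -10
Determinant = 6*-16 - (-3)^2 = -105
Discriminant = (-10)^2 - 4*-105 = 520.0
Eigenvalues: lambda_1 = -16.4018, lambda_2 = 6.4018
The function is not concave.

0


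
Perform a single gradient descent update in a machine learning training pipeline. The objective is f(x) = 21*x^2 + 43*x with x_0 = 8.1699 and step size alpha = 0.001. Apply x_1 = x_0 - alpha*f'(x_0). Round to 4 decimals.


We compute the gradient at x_0 and apply the update.
f'(x) = 42*x + 43
f'(8.1699) = 42*8.1699 + 43 = 386.1358
x_1 = 8.1699 - 0.001*386.1358 = 7.7838


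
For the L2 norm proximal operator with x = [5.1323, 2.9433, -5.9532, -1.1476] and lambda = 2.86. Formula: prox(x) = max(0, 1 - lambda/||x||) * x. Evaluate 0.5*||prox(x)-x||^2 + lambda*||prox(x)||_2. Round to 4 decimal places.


Step 1: Compute ||x||.
||x|| = 8.4712
Step 2: Compute scaling factor.
scale = max(0, 1 - 2.86/8.4712) = 0.6624
Step 3: prox(x) = [3.3996, 1.9496, -3.9433, -0.7602]
||prox(x)|| = 5.6112
Step 4: Proximal objective.
0.5*||prox-x||^2 = 4.0898
lambda*||prox|| = 16.048
Total = 20.1378


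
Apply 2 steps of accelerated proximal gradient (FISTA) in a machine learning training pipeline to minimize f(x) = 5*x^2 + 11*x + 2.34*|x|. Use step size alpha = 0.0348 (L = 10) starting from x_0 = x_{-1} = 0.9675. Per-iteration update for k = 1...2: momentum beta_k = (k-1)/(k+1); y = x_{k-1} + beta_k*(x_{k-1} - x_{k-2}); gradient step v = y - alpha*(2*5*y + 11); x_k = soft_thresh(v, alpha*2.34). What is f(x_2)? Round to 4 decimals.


FISTA on f(x) = 5*x^2 + 11*x + 2.34*|x|
L = 10, alpha = 0.0348
Iteration 1: beta = 0.0, y = 0.9675 + 0.0*(0.9675 - 0.9675) = 0.9675
  grad(y) = 20.675, v = y - alpha*grad = 0.248
  prox(v) = soft_thresh(0.248, 0.0814) = 0.1666
Iteration 2: beta = 0.3333, y = 0.1666 + 0.3333*(0.1666 - 0.9675) = -0.1004
  grad(y) = 9.996, v = y - alpha*grad = -0.4483
  prox(v) = soft_thresh(-0.4483, 0.0814) = -0.3668
f(x_2) = 5*(-0.3668)^2 + 11*(-0.3668) + 2.34*|-0.3668| = -2.5039


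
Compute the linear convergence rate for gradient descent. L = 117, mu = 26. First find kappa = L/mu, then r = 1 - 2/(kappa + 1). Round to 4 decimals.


Step 1: Compute the condition number.
kappa = L/mu = 117/26 = 4.5
Step 2: Compute the convergence rate.
r = 1 - 2/(kappa + 1) = 1 - 2*mu/(L + mu) = (L - mu)/(L + mu) = 91/143 = 0.6364


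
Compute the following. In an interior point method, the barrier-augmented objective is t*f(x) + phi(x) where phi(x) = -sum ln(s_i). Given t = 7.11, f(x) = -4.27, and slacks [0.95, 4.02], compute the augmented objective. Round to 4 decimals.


Step 1: Compute log-barrier.
ln values: [-0.0513, 1.3913]
phi = -(-0.0513 + 1.3913) = -1.34
Step 2: Compute augmented objective.
t*f(x) = 7.11*-4.27 = -30.3597
Total = -30.3597 - 1.34 = -31.6997


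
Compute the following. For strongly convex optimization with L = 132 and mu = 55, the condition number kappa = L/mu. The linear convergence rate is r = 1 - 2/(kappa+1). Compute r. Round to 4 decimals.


Step 1: Compute the condition number.
kappa = L/mu = 132/55 = 2.4
Step 2: Compute the convergence rate.
r = 1 - 2/(kappa + 1) = 1 - 2*mu/(L + mu) = (L - mu)/(L + mu) = 77/187 = 0.4118


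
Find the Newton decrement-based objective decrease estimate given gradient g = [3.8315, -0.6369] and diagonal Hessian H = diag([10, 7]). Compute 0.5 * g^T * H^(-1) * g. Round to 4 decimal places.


Step 1: H is diagonal, so H^(-1) * g = [0.3832, -0.091].
Step 2: g^T H^(-1) g = sum_i g_i^2 / H_ii
  = (3.8315)^2/10 + (-0.6369)^2/7
  = 1.468 + 0.0579 = 1.526
Step 3: Objective decrease = 0.5 * g^T H^(-1) g = 0.763


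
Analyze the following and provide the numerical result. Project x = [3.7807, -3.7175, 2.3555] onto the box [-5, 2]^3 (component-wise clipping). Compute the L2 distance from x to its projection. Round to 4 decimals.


Project each component onto [-5, 2].
clip(3.7807) = 2.0, clip(-3.7175) = -3.7175, clip(2.3555) = 2.0
Projection = [2.0, -3.7175, 2.0]
Squared diffs: [3.1709, 0.0, 0.1264]
Distance = sqrt(3.2973) = 1.8158


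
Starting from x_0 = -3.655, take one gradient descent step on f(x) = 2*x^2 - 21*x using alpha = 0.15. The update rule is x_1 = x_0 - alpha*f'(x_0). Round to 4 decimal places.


We compute the gradient at x_0 and apply the update.
f'(x) = 4*x - 21
f'(-3.655) = 4*-3.655 - 21 = -35.62
x_1 = -3.655 - 0.15*-35.62 = 1.688


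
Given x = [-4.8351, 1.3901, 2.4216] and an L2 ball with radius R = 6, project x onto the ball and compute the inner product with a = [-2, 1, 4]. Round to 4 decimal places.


Step 1: Compute ||x|| (intermediates to 6 decimals).
||x|| = sqrt((-4.8351)^2 + 1.3901^2 + 2.4216^2) = 5.583432
Step 2: Project.
Since ||x|| <= R, proj = x (no scaling needed).
proj(x) = [-4.8351, 1.3901, 2.4216]
Step 3: Dot product.
a^T * proj(x) = -2*(-4.8351) + 1*1.3901 + 4*2.4216 = 20.7467


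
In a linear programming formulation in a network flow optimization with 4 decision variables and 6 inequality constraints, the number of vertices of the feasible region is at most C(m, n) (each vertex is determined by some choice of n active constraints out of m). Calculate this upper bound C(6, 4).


Each vertex corresponds to some choice of n active constraints out of m, so the number of vertices is at most C(m, n) = m! / (n!(m-n)!).
m = 6, n = 4
Numerator: 6 * 5 * 4 * 3
Denominator: 4! = 24
C(6, 4) = 15


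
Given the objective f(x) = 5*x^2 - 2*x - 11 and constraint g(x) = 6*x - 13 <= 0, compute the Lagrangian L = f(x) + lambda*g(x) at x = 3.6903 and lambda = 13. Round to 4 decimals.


Step 1: Evaluate f(x).
f(3.6903) = 5*3.6903^2 - 2*3.6903 - 11 = 49.711
Step 2: Evaluate g(x).
g(3.6903) = 6*3.6903 - 13 = 9.1418
Step 3: Compute Lagrangian.
L = 49.711 + 13*9.1418 = 168.5544


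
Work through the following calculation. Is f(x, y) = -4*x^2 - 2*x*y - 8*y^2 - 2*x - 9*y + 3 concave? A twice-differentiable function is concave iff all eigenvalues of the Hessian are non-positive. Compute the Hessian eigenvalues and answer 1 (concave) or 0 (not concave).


The Hessian of f(x,y) = -4*x^2 - 2*x*y - 8*y^2 - 2*x - 9*y + 3 is:
H = [[-8, -2], [-2, -16]]
Trace = -8 - 16 = -24
Determinant = -8*-16 - (-2)^2 = 124
Discriminant = (-24)^2 - 4*124 = 80.0
Eigenvalues: lambda_1 = -16.4721, lambda_2 = -7.5279
The function is concave.

1


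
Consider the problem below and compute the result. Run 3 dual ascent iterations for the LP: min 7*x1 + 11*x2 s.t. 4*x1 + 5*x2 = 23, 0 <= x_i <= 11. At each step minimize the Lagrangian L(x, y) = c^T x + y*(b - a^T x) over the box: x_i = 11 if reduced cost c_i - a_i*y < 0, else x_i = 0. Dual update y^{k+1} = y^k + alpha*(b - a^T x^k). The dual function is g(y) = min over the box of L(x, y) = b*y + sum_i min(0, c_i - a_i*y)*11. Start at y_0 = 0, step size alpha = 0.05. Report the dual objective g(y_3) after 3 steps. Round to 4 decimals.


Dual ascent for LP: min 7*x1 + 11*x2, 4*x1 + 5*x2 = 23, 0 <= x_i <= 11
Step 1: y^k = 0.0, reduced costs: (7.0, 11.0)
  x^k = (0.0, 0.0), subgradient = b - a^T x = 23.0
  y^{k+1} = 0.0 + 0.05*23.0 = 1.15
Step 2: y^k = 1.15, reduced costs: (2.4, 5.25)
  x^k = (0.0, 0.0), subgradient = b - a^T x = 23.0
  y^{k+1} = 1.15 + 0.05*23.0 = 2.3
Step 3: y^k = 2.3, reduced costs: (-2.2, -0.5)
  x^k = (11.0, 11.0), subgradient = b - a^T x = -76.0
  y^{k+1} = 2.3 + 0.05*-76.0 = -1.5
Dual objective at y_3 = -1.5: reduced costs (13.0, 18.5), box minimizer x = (0.0, 0.0)
g(y_3) = b*y + (c1 - a1*y)*x1 + (c2 - a2*y)*x2 = 23*(-1.5) + 13.0*0.0 + 18.5*0.0 = -34.5 + 0.0 + 0.0 = -34.5


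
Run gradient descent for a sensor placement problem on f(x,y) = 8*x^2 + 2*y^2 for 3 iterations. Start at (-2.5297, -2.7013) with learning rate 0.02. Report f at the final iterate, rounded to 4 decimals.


Gradient descent on f(x,y) = 8*x^2 + 2*y^2.
Starting point: (-2.5297, -2.7013), alpha = 0.02
Step 1: grad_x = 2*8*-2.5297 = -40.4752, grad_y = 2*2*-2.7013 = -10.8052
  x_1 = -2.5297 - 0.02*-40.4752 = -1.7202
  y_1 = -2.7013 - 0.02*-10.8052 = -2.4852
Step 2: grad_x = 2*8*-1.7202 = -27.5231, grad_y = 2*2*-2.4852 = -9.9408
  x_2 = -1.7202 - 0.02*-27.5231 = -1.1697
  y_2 = -2.4852 - 0.02*-9.9408 = -2.2864
Step 3: grad_x = 2*8*-1.1697 = -18.7157, grad_y = 2*2*-2.2864 = -9.1455
  x_3 = -1.1697 - 0.02*-18.7157 = -0.7954
  y_3 = -2.2864 - 0.02*-9.1455 = -2.1035
f(-0.7954, -2.1035) = 8*(-0.7954)^2 + 2*(-2.1035)^2 = 13.9107


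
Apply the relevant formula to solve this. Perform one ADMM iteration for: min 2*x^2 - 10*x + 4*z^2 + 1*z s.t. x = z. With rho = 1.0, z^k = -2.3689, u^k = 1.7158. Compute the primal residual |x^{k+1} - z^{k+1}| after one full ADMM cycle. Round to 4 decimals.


ADMM iteration with rho = 1.0, z^k = -2.3689, u^k = 1.7158
Step 1: x-update.
Minimize 2*x^2 - 10*x + (1.0/2)*(x + 2.3689 + 1.7158)^2
FOC: (2*2 + 1.0)*x = 10 + 1.0*(-2.3689 - 1.7158)
x^{k+1} = 1.1831
Step 2: z-update.
Minimize 4*z^2 + 1*z + (1.0/2)*(1.1831 - z + 1.7158)^2
FOC: (2*4 + 1.0)*z = -1 + 1.0*(1.1831 + 1.7158)
z^{k+1} = 0.211
Step 3: u-update.
u^{k+1} = 1.7158 + 1.1831 - 0.211 = 2.6879
Step 4: Primal residual = |1.1831 - 0.211| = 0.9721


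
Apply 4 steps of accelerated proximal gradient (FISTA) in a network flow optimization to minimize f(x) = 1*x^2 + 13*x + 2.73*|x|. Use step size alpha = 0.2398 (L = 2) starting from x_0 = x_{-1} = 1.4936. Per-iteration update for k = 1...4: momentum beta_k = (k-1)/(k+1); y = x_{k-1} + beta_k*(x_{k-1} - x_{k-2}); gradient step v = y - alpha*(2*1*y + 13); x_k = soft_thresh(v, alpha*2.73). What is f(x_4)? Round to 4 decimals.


FISTA on f(x) = 1*x^2 + 13*x + 2.73*|x|
L = 2, alpha = 0.2398
Iteration 1: beta = 0.0, y = 1.4936 + 0.0*(1.4936 - 1.4936) = 1.4936
  grad(y) = 15.9872, v = y - alpha*grad = -2.3401
  prox(v) = soft_thresh(-2.3401, 0.6547) = -1.6855
Iteration 2: beta = 0.3333, y = -1.6855 + 0.3333*(-1.6855 - 1.4936) = -2.7452
  grad(y) = 7.5097, v = y - alpha*grad = -4.546
  prox(v) = soft_thresh(-4.546, 0.6547) = -3.8913
Iteration 3: beta = 0.5, y = -3.8913 + 0.5*(-3.8913 + 1.6855) = -4.9943
  grad(y) = 3.0115, v = y - alpha*grad = -5.7164
  prox(v) = soft_thresh(-5.7164, 0.6547) = -5.0618
Iteration 4: beta = 0.6, y = -5.0618 + 0.6*(-5.0618 + 3.8913) = -5.764
  grad(y) = 1.472, v = y - alpha*grad = -6.117
  prox(v) = soft_thresh(-6.117, 0.6547) = -5.4623
f(x_4) = 1*(-5.4623)^2 + 13*(-5.4623) + 2.73*|-5.4623| = -26.2611


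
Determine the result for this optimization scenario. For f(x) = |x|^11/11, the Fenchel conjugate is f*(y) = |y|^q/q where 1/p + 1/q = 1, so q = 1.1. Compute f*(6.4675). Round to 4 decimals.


The conjugate exponent q satisfies 1/p + 1/q = 1.
p = 11, so q = 11/(11 - 1) = 1.1
|y|^q = 6.4675^1.1 = 7.7949
f*(6.4675) = 7.7949 / 1.1 = 7.0863


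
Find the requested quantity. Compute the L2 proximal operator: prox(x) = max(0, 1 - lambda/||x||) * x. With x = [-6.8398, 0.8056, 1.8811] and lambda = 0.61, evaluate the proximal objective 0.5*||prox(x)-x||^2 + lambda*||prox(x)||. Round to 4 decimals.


Step 1: Compute ||x||.
||x|| = 7.1394
Step 2: Compute scaling factor.
scale = max(0, 1 - 0.61/7.1394) = 0.9146
Step 3: prox(x) = [-6.2554, 0.7368, 1.7204]
||prox(x)|| = 6.5294
Step 4: Proximal objective.
0.5*||prox-x||^2 = 0.1861
lambda*||prox|| = 3.9829
Total = 4.169


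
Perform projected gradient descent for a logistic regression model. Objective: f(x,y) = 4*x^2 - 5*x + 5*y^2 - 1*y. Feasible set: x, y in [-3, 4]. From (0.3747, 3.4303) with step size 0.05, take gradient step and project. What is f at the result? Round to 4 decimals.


Step 1: Compute gradient at (0.3747, 3.4303).
grad_x = 2*4*0.3747 - 5 = -2.0024
grad_y = 2*5*3.4303 - 1 = 33.303
Step 2: Gradient step.
x_raw = 0.3747 - 0.05*-2.0024 = 0.4748
y_raw = 3.4303 - 0.05*33.303 = 1.7652
Step 3: Project onto [-3, 4].
x_proj = clip(0.4748) = 0.4748
y_proj = clip(1.7652) = 1.7652
Step 4: Evaluate f.
f(0.4748, 1.7652) = 12.3413


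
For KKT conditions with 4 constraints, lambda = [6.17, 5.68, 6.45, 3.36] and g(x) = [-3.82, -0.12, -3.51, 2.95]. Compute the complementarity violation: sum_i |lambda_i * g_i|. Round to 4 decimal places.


KKT complementary slackness check:
lambda_1 * g_1 = 6.17 * -3.82 = -23.5694
lambda_2 * g_2 = 5.68 * -0.12 = -0.6816
lambda_3 * g_3 = 6.45 * -3.51 = -22.6395
lambda_4 * g_4 = 3.36 * 2.95 = 9.912
Total violation = 23.5694 + 0.6816 + 22.6395 + 9.912 = 56.8025


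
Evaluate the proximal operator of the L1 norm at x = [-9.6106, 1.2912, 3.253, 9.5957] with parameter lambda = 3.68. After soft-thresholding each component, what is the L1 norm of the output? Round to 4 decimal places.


Soft-thresholding with lambda = 3.68:
prox(-9.6106) = sign(-9.6106)*max(|-9.6106| - 3.68, 0) = -5.9306
prox(1.2912) = sign(1.2912)*max(|1.2912| - 3.68, 0) = 0.0
prox(3.253) = sign(3.253)*max(|3.253| - 3.68, 0) = 0.0
prox(9.5957) = sign(9.5957)*max(|9.5957| - 3.68, 0) = 5.9157
prox(x) = [-5.9306, 0.0, 0.0, 5.9157]
||prox(x)||_1 = 5.9306 + 0.0 + 0.0 + 5.9157 = 11.8463


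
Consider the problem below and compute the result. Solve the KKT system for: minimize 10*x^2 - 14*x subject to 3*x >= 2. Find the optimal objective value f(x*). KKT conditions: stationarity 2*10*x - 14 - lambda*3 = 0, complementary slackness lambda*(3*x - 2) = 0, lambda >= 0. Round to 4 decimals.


Step 1: Try lambda = 0 (constraint inactive).
Stationarity: 2*10*x - 14 = 0
x* = 14/(2*10) = 0.7
Check constraint: 3*0.7 = 2.1 >= 2 -- satisfied.
Step 2: Compute optimal value.
f(x*) = 10*0.7^2 - 14*0.7 = -4.9


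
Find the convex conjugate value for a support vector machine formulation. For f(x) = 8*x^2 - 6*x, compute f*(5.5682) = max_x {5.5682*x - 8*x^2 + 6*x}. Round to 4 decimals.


f*(y) = sup_x {y*x - a*x^2 - b*x} = sup_x {(y-b)*x - a*x^2}
FOC: (y - b) - 2a*x = 0 => x* = (y - b)/(2a)
x* = (5.5682 + 6)/(2*8) = 0.723
f*(5.5682) = (y-b)^2/(4a) = (5.5682 + 6)^2/(4*8)
= 133.8233/32 = 4.182


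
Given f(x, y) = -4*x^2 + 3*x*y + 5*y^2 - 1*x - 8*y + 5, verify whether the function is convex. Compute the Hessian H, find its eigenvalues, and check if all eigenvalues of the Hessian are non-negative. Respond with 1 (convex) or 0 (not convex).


The Hessian of f(x,y) = -4*x^2 + 3*x*y + 5*y^2 - 1*x - 8*y + 5 is:
H = [[-8, 3], [3, 10]]
Trace = -8 + 10 = 2
Determinant = -8*10 - (3)^2 = -89
Discriminant = (2)^2 - 4*-89 = 360.0
Eigenvalues: lambda_1 = -8.4868, lambda_2 = 10.4868
The function is not convex.

0


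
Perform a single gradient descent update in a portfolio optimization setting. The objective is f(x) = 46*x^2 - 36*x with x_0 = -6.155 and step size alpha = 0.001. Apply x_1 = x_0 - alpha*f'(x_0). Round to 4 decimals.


We compute the gradient at x_0 and apply the update.
f'(x) = 92*x - 36
f'(-6.155) = 92*-6.155 - 36 = -602.26
x_1 = -6.155 - 0.001*-602.26 = -5.5527


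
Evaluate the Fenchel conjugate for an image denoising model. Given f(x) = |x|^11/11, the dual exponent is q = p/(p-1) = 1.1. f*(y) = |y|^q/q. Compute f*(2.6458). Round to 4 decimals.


The conjugate exponent q satisfies 1/p + 1/q = 1.
p = 11, so q = 11/(11 - 1) = 1.1
|y|^q = 2.6458^1.1 = 2.9162
f*(2.6458) = 2.9162 / 1.1 = 2.6511


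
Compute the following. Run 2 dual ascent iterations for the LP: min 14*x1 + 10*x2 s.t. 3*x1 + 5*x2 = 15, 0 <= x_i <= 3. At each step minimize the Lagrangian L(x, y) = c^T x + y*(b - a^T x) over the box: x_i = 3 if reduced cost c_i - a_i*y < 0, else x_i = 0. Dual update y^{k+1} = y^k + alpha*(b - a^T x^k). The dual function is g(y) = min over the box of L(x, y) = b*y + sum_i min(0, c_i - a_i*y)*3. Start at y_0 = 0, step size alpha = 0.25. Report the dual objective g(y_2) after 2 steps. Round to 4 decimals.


Dual ascent for LP: min 14*x1 + 10*x2, 3*x1 + 5*x2 = 15, 0 <= x_i <= 3
Step 1: y^k = 0.0, reduced costs: (14.0, 10.0)
  x^k = (0.0, 0.0), subgradient = b - a^T x = 15.0
  y^{k+1} = 0.0 + 0.25*15.0 = 3.75
Step 2: y^k = 3.75, reduced costs: (2.75, -8.75)
  x^k = (0.0, 3.0), subgradient = b - a^T x = 0.0
  y^{k+1} = 3.75 + 0.25*0.0 = 3.75
Dual objective at y_2 = 3.75: reduced costs (2.75, -8.75), box minimizer x = (0.0, 3.0)
g(y_2) = b*y + (c1 - a1*y)*x1 + (c2 - a2*y)*x2 = 15*3.75 + 2.75*0.0 + (-8.75)*3.0 = 56.25 + 0.0 - 26.25 = 30.0


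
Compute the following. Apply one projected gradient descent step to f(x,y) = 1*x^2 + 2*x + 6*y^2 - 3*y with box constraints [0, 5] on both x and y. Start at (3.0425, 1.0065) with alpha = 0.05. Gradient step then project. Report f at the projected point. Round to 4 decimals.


Step 1: Compute gradient at (3.0425, 1.0065).
grad_x = 2*1*3.0425 + 2 = 8.085
grad_y = 2*6*1.0065 - 3 = 9.078
Step 2: Gradient step.
x_raw = 3.0425 - 0.05*8.085 = 2.6383
y_raw = 1.0065 - 0.05*9.078 = 0.5526
Step 3: Project onto [0, 5].
x_proj = clip(2.6383) = 2.6383
y_proj = clip(0.5526) = 0.5526
Step 4: Evaluate f.
f(2.6383, 0.5526) = 12.4113


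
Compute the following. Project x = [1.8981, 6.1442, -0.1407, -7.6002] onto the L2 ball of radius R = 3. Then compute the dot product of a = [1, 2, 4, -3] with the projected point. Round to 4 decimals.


Step 1: Compute ||x|| (intermediates to 6 decimals).
||x|| = sqrt(1.8981^2 + 6.1442^2 + (-0.1407)^2 + (-7.6002)^2) = 9.956747
Step 2: Project.
Since ||x|| > R, scale = R/||x|| = 3/9.956747 = 0.301303, proj(x) = scale * x
proj(x) = [0.571903, 1.851266, -0.042393, -2.289963]
Step 3: Dot product.
a^T * proj(x) = 1*0.571903 + 2*1.851266 + 4*(-0.042393) - 3*(-2.289963) = 10.9748


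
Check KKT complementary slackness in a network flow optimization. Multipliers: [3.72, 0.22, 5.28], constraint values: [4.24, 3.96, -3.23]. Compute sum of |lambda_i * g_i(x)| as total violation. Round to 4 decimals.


KKT complementary slackness check:
lambda_1 * g_1 = 3.72 * 4.24 = 15.7728
lambda_2 * g_2 = 0.22 * 3.96 = 0.8712
lambda_3 * g_3 = 5.28 * -3.23 = -17.0544
Total violation = 15.7728 + 0.8712 + 17.0544 = 33.6984


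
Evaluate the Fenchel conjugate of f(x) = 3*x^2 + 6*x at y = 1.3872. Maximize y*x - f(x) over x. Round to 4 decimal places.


f*(y) = sup_x {y*x - a*x^2 - b*x} = sup_x {(y-b)*x - a*x^2}
FOC: (y - b) - 2a*x = 0 => x* = (y - b)/(2a)
x* = (1.3872 - 6)/(2*3) = -0.7688
f*(1.3872) = (y-b)^2/(4a) = (1.3872 - 6)^2/(4*3)
= 21.2779/12 = 1.7732


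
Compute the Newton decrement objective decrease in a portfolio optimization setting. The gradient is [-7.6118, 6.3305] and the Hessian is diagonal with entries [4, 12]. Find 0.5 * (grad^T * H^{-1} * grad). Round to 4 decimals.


Step 1: H is diagonal, so H^(-1) * g = [-1.903, 0.5275].
Step 2: g^T H^(-1) g = sum_i g_i^2 / H_ii
  = (-7.6118)^2/4 + (6.3305)^2/12
  = 14.4849 + 3.3396 = 17.8245
Step 3: Objective decrease = 0.5 * g^T H^(-1) g = 8.9122


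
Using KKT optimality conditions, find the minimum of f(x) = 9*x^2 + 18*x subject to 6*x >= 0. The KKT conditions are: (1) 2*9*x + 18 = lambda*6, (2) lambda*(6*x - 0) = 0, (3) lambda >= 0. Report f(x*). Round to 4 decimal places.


Step 1: Try lambda = 0 (constraint inactive).
x_unc = -18/(2*9) = -1.0
Check: 6*-1.0 = -6.0 < 0 -- violated!
Step 2: Constraint must be active: 6*x = 0
x* = 0/6 = 0.0
lambda = (2*9*0.0 + 18)/6 = 3.0
Step 3: Compute optimal value.
f(x*) = 9*0.0^2 + 18*0.0 = 0.0


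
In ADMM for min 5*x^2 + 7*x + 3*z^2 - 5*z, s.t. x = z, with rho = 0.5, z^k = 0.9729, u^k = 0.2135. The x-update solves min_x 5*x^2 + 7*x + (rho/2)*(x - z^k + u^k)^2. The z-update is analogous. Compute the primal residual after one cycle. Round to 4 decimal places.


ADMM iteration with rho = 0.5, z^k = 0.9729, u^k = 0.2135
Step 1: x-update.
Minimize 5*x^2 + 7*x + (0.5/2)*(x - 0.9729 + 0.2135)^2
FOC: (2*5 + 0.5)*x = -7 + 0.5*(0.9729 - 0.2135)
x^{k+1} = -0.6305
Step 2: z-update.
Minimize 3*z^2 - 5*z + (0.5/2)*(-0.6305 - z + 0.2135)^2
FOC: (2*3 + 0.5)*z = 5 + 0.5*(-0.6305 + 0.2135)
z^{k+1} = 0.7372
Step 3: u-update.
u^{k+1} = 0.2135 - 0.6305 - 0.7372 = -1.1542
Step 4: Primal residual = |-0.6305 - 0.7372| = 1.3677


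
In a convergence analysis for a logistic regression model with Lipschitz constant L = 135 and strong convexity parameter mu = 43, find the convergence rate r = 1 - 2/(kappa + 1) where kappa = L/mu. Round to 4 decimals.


Step 1: Compute the condition number.
kappa = L/mu = 135/43 = 3.1395
Step 2: Compute the convergence rate.
r = 1 - 2/(kappa + 1) = 1 - 2*mu/(L + mu) = (L - mu)/(L + mu) = 92/178 = 0.5169


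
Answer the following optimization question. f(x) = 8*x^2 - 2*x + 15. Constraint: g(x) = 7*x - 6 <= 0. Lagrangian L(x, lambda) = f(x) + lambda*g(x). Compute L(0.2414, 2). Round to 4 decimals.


Step 1: Evaluate f(x).
f(0.2414) = 8*0.2414^2 - 2*0.2414 + 15 = 14.9834
Step 2: Evaluate g(x).
g(0.2414) = 7*0.2414 - 6 = -4.3102
Step 3: Compute Lagrangian.
L = 14.9834 + 2*-4.3102 = 6.363


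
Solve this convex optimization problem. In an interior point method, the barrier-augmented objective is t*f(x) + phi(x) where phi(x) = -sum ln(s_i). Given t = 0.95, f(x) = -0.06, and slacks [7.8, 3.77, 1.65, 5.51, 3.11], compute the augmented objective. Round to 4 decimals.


Step 1: Compute log-barrier.
ln values: [2.0541, 1.3271, 0.5008, 1.7066, 1.1346]
phi = -(2.0541 + 1.3271 + 0.5008 + 1.7066 + 1.1346) = -6.7232
Step 2: Compute augmented objective.
t*f(x) = 0.95*-0.06 = -0.057
Total = -0.057 - 6.7232 = -6.7802


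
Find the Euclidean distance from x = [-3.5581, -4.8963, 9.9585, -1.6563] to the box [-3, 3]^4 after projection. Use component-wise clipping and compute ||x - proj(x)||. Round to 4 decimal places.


Project each component onto [-3, 3].
clip(-3.5581) = -3.0, clip(-4.8963) = -3.0, clip(9.9585) = 3.0, clip(-1.6563) = -1.6563
Projection = [-3.0, -3.0, 3.0, -1.6563]
Squared diffs: [0.3115, 3.596, 48.4207, 0.0]
Distance = sqrt(52.3282) = 7.2338


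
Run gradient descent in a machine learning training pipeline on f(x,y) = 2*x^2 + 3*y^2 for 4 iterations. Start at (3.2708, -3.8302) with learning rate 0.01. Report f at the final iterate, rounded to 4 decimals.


Gradient descent on f(x,y) = 2*x^2 + 3*y^2.
Starting point: (3.2708, -3.8302), alpha = 0.01
Step 1: grad_x = 2*2*3.2708 = 13.0832, grad_y = 2*3*-3.8302 = -22.9812
  x_1 = 3.2708 - 0.01*13.0832 = 3.14
  y_1 = -3.8302 - 0.01*-22.9812 = -3.6004
Step 2: grad_x = 2*2*3.14 = 12.5599, grad_y = 2*3*-3.6004 = -21.6023
  x_2 = 3.14 - 0.01*12.5599 = 3.0144
  y_2 = -3.6004 - 0.01*-21.6023 = -3.3844
Step 3: grad_x = 2*2*3.0144 = 12.0575, grad_y = 2*3*-3.3844 = -20.3062
  x_3 = 3.0144 - 0.01*12.0575 = 2.8938
  y_3 = -3.3844 - 0.01*-20.3062 = -3.1813
Step 4: grad_x = 2*2*2.8938 = 11.5752, grad_y = 2*3*-3.1813 = -19.0878
  x_4 = 2.8938 - 0.01*11.5752 = 2.778
  y_4 = -3.1813 - 0.01*-19.0878 = -2.9904
f(2.778, -2.9904) = 2*2.778^2 + 3*(-2.9904)^2 = 42.263


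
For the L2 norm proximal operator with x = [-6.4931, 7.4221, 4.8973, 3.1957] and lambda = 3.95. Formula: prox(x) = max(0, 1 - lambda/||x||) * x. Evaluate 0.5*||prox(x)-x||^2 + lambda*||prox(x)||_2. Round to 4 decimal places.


Step 1: Compute ||x||.
||x|| = 11.4649
Step 2: Compute scaling factor.
scale = max(0, 1 - 3.95/11.4649) = 0.6555
Step 3: prox(x) = [-4.256, 4.865, 3.21, 2.0947]
||prox(x)|| = 7.5149
Step 4: Proximal objective.
0.5*||prox-x||^2 = 7.8013
lambda*||prox|| = 29.6839
Total = 37.4851


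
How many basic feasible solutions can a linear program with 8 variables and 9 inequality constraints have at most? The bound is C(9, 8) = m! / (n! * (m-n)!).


Each vertex corresponds to some choice of n active constraints out of m, so the number of vertices is at most C(m, n) = m! / (n!(m-n)!).
m = 9, n = 8
Numerator: 9 * 8 * 7 * 6 * 5 * 4 * 3 * 2
Denominator: 8! = 40320
C(9, 8) = 9


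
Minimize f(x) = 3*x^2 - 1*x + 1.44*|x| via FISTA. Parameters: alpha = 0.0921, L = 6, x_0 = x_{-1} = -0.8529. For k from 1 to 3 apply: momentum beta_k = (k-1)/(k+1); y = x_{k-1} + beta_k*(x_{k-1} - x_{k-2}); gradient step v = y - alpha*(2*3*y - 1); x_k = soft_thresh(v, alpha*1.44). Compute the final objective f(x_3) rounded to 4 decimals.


FISTA on f(x) = 3*x^2 - 1*x + 1.44*|x|
L = 6, alpha = 0.0921
Iteration 1: beta = 0.0, y = -0.8529 + 0.0*(-0.8529 + 0.8529) = -0.8529
  grad(y) = -6.1174, v = y - alpha*grad = -0.2895
  prox(v) = soft_thresh(-0.2895, 0.1326) = -0.1569
Iteration 2: beta = 0.3333, y = -0.1569 + 0.3333*(-0.1569 + 0.8529) = 0.0751
  grad(y) = -0.5491, v = y - alpha*grad = 0.1257
  prox(v) = soft_thresh(0.1257, 0.1326) = 0.0
Iteration 3: beta = 0.5, y = 0.0 + 0.5*(0.0 + 0.1569) = 0.0784
  grad(y) = -0.5294, v = y - alpha*grad = 0.1272
  prox(v) = soft_thresh(0.1272, 0.1326) = 0.0
f(x_3) = 3*0.0^2 - 1*0.0 + 1.44*|0.0| = 0.0


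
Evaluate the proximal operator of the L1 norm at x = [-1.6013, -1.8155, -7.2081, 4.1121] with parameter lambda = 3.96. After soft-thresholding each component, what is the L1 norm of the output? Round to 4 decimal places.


Soft-thresholding with lambda = 3.96:
prox(-1.6013) = sign(-1.6013)*max(|-1.6013| - 3.96, 0) = 0.0
prox(-1.8155) = sign(-1.8155)*max(|-1.8155| - 3.96, 0) = 0.0
prox(-7.2081) = sign(-7.2081)*max(|-7.2081| - 3.96, 0) = -3.2481
prox(4.1121) = sign(4.1121)*max(|4.1121| - 3.96, 0) = 0.1521
prox(x) = [0.0, 0.0, -3.2481, 0.1521]
||prox(x)||_1 = 0.0 + 0.0 + 3.2481 + 0.1521 = 3.4002


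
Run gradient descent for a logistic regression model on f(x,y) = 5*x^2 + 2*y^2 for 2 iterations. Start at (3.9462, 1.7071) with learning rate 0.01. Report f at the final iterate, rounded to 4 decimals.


Gradient descent on f(x,y) = 5*x^2 + 2*y^2.
Starting point: (3.9462, 1.7071), alpha = 0.01
Step 1: grad_x = 2*5*3.9462 = 39.462, grad_y = 2*2*1.7071 = 6.8284
  x_1 = 3.9462 - 0.01*39.462 = 3.5516
  y_1 = 1.7071 - 0.01*6.8284 = 1.6388
Step 2: grad_x = 2*5*3.5516 = 35.5158, grad_y = 2*2*1.6388 = 6.5553
  x_2 = 3.5516 - 0.01*35.5158 = 3.1964
  y_2 = 1.6388 - 0.01*6.5553 = 1.5733
f(3.1964, 1.5733) = 5*3.1964^2 + 2*1.5733^2 = 56.0359


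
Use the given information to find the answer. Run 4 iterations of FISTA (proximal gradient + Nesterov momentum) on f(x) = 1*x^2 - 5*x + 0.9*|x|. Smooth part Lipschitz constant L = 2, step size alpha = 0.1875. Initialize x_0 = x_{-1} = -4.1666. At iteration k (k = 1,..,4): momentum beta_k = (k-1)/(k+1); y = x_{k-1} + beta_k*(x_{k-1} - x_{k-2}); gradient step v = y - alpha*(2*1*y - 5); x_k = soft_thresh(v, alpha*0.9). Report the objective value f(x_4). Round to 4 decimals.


FISTA on f(x) = 1*x^2 - 5*x + 0.9*|x|
L = 2, alpha = 0.1875
Iteration 1: beta = 0.0, y = -4.1666 + 0.0*(-4.1666 + 4.1666) = -4.1666
  grad(y) = -13.3332, v = y - alpha*grad = -1.6666
  prox(v) = soft_thresh(-1.6666, 0.1688) = -1.4979
Iteration 2: beta = 0.3333, y = -1.4979 + 0.3333*(-1.4979 + 4.1666) = -0.6083
  grad(y) = -6.2166, v = y - alpha*grad = 0.5573
  prox(v) = soft_thresh(0.5573, 0.1688) = 0.3886
Iteration 3: beta = 0.5, y = 0.3886 + 0.5*(0.3886 + 1.4979) = 1.3318
  grad(y) = -2.3364, v = y - alpha*grad = 1.7699
  prox(v) = soft_thresh(1.7699, 0.1688) = 1.6011
Iteration 4: beta = 0.6, y = 1.6011 + 0.6*(1.6011 - 0.3886) = 2.3286
  grad(y) = -0.3427, v = y - alpha*grad = 2.3929
  prox(v) = soft_thresh(2.3929, 0.1688) = 2.2242
f(x_4) = 1*2.2242^2 - 5*2.2242 + 0.9*|2.2242| = -4.1722


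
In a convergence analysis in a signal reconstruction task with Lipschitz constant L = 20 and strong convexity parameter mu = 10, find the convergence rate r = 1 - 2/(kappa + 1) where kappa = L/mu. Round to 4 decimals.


Step 1: Compute the condition number.
kappa = L/mu = 20/10 = 2.0
Step 2: Compute the convergence rate.
r = 1 - 2/(kappa + 1) = 1 - 2*mu/(L + mu) = (L - mu)/(L + mu) = 10/30 = 0.3333


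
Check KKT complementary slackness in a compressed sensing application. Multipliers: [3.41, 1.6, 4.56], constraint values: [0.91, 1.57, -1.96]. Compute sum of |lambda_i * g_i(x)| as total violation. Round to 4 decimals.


KKT complementary slackness check:
lambda_1 * g_1 = 3.41 * 0.91 = 3.1031
lambda_2 * g_2 = 1.6 * 1.57 = 2.512
lambda_3 * g_3 = 4.56 * -1.96 = -8.9376
Total violation = 3.1031 + 2.512 + 8.9376 = 14.5527


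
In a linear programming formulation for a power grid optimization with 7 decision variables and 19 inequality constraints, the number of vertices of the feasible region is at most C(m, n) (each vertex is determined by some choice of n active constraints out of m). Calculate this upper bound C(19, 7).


Each vertex corresponds to some choice of n active constraints out of m, so the number of vertices is at most C(m, n) = m! / (n!(m-n)!).
m = 19, n = 7
Numerator: 19 * 18 * 17 * 16 * 15 * 14 * 13
Denominator: 7! = 5040
C(19, 7) = 50388


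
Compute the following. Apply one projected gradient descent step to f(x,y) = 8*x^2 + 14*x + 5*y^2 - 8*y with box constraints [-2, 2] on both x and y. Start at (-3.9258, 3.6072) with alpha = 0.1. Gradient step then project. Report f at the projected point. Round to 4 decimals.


Step 1: Compute gradient at (-3.9258, 3.6072).
grad_x = 2*8*-3.9258 + 14 = -48.8128
grad_y = 2*5*3.6072 - 8 = 28.072
Step 2: Gradient step.
x_raw = -3.9258 - 0.1*-48.8128 = 0.9555
y_raw = 3.6072 - 0.1*28.072 = 0.8
Step 3: Project onto [-2, 2].
x_proj = clip(0.9555) = 0.9555
y_proj = clip(0.8) = 0.8
Step 4: Evaluate f.
f(0.9555, 0.8) = 17.4803


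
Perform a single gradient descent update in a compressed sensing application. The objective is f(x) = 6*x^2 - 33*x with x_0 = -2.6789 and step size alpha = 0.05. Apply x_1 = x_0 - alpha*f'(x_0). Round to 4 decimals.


We compute the gradient at x_0 and apply the update.
f'(x) = 12*x - 33
f'(-2.6789) = 12*-2.6789 - 33 = -65.1468
x_1 = -2.6789 - 0.05*-65.1468 = 0.5784


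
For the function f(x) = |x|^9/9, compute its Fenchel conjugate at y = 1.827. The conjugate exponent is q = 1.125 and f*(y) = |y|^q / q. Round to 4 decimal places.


The conjugate exponent q satisfies 1/p + 1/q = 1.
p = 9, so q = 9/(9 - 1) = 1.125
|y|^q = 1.827^1.125 = 1.97
f*(1.827) = 1.97 / 1.125 = 1.7511


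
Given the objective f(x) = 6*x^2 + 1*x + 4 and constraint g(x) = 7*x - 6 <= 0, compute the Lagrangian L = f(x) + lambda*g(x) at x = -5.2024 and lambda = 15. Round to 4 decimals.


Step 1: Evaluate f(x).
f(-5.2024) = 6*(-5.2024)^2 + 1*(-5.2024) + 4 = 161.1874
Step 2: Evaluate g(x).
g(-5.2024) = 7*-5.2024 - 6 = -42.4168
Step 3: Compute Lagrangian.
L = 161.1874 + 15*-42.4168 = -475.0646


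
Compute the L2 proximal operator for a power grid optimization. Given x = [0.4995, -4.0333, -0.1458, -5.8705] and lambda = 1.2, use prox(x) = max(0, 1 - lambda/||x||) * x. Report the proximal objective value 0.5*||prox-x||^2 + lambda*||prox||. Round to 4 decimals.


Step 1: Compute ||x||.
||x|| = 7.1415
Step 2: Compute scaling factor.
scale = max(0, 1 - 1.2/7.1415) = 0.832
Step 3: prox(x) = [0.4156, -3.3556, -0.1213, -4.8841]
||prox(x)|| = 5.9415
Step 4: Proximal objective.
0.5*||prox-x||^2 = 0.72
lambda*||prox|| = 7.1298
Total = 7.8498


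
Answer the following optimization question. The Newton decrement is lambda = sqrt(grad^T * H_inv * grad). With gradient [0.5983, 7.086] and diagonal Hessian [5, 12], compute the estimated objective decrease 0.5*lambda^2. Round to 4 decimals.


Step 1: H is diagonal, so H^(-1) * g = [0.1197, 0.5905].
Step 2: g^T H^(-1) g = sum_i g_i^2 / H_ii
  = (0.5983)^2/5 + (7.086)^2/12
  = 0.0716 + 4.1843 = 4.2559
Step 3: Objective decrease = 0.5 * g^T H^(-1) g = 2.1279


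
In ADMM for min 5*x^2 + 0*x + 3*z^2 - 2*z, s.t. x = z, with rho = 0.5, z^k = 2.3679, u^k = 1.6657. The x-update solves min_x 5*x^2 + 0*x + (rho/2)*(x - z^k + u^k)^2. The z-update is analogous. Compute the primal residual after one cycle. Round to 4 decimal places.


ADMM iteration with rho = 0.5, z^k = 2.3679, u^k = 1.6657
Step 1: x-update.
Minimize 5*x^2 + 0*x + (0.5/2)*(x - 2.3679 + 1.6657)^2
FOC: (2*5 + 0.5)*x = 0 + 0.5*(2.3679 - 1.6657)
x^{k+1} = 0.0334
Step 2: z-update.
Minimize 3*z^2 - 2*z + (0.5/2)*(0.0334 - z + 1.6657)^2
FOC: (2*3 + 0.5)*z = 2 + 0.5*(0.0334 + 1.6657)
z^{k+1} = 0.4384
Step 3: u-update.
u^{k+1} = 1.6657 + 0.0334 - 0.4384 = 1.2607
Step 4: Primal residual = |0.0334 - 0.4384| = 0.405
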